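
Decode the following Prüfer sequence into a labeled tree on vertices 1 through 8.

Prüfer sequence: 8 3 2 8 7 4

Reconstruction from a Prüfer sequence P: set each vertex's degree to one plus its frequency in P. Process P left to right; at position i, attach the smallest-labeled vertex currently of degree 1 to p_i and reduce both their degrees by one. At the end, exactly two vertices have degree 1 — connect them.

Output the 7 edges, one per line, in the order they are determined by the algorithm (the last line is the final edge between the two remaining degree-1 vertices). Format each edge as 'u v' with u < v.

Initial degrees: {1:1, 2:2, 3:2, 4:2, 5:1, 6:1, 7:2, 8:3}
Step 1: smallest deg-1 vertex = 1, p_1 = 8. Add edge {1,8}. Now deg[1]=0, deg[8]=2.
Step 2: smallest deg-1 vertex = 5, p_2 = 3. Add edge {3,5}. Now deg[5]=0, deg[3]=1.
Step 3: smallest deg-1 vertex = 3, p_3 = 2. Add edge {2,3}. Now deg[3]=0, deg[2]=1.
Step 4: smallest deg-1 vertex = 2, p_4 = 8. Add edge {2,8}. Now deg[2]=0, deg[8]=1.
Step 5: smallest deg-1 vertex = 6, p_5 = 7. Add edge {6,7}. Now deg[6]=0, deg[7]=1.
Step 6: smallest deg-1 vertex = 7, p_6 = 4. Add edge {4,7}. Now deg[7]=0, deg[4]=1.
Final: two remaining deg-1 vertices are 4, 8. Add edge {4,8}.

Answer: 1 8
3 5
2 3
2 8
6 7
4 7
4 8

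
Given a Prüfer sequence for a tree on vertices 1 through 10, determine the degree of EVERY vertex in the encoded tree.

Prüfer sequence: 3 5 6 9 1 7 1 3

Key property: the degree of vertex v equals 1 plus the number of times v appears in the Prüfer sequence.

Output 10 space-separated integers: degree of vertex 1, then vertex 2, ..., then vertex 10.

Answer: 3 1 3 1 2 2 2 1 2 1

Derivation:
p_1 = 3: count[3] becomes 1
p_2 = 5: count[5] becomes 1
p_3 = 6: count[6] becomes 1
p_4 = 9: count[9] becomes 1
p_5 = 1: count[1] becomes 1
p_6 = 7: count[7] becomes 1
p_7 = 1: count[1] becomes 2
p_8 = 3: count[3] becomes 2
Degrees (1 + count): deg[1]=1+2=3, deg[2]=1+0=1, deg[3]=1+2=3, deg[4]=1+0=1, deg[5]=1+1=2, deg[6]=1+1=2, deg[7]=1+1=2, deg[8]=1+0=1, deg[9]=1+1=2, deg[10]=1+0=1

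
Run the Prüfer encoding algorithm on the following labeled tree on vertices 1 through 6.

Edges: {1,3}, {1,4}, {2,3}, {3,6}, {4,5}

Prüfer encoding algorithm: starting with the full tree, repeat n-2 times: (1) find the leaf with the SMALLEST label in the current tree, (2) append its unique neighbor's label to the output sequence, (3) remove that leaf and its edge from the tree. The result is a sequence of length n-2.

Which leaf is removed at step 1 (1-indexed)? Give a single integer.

Step 1: current leaves = {2,5,6}. Remove leaf 2 (neighbor: 3).

Answer: 2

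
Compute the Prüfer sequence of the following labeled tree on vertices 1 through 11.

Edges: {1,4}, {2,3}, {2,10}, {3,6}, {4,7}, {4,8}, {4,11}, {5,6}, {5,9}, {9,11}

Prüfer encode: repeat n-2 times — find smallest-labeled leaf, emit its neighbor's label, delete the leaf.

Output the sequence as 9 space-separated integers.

Answer: 4 4 4 11 2 3 6 5 9

Derivation:
Step 1: leaves = {1,7,8,10}. Remove smallest leaf 1, emit neighbor 4.
Step 2: leaves = {7,8,10}. Remove smallest leaf 7, emit neighbor 4.
Step 3: leaves = {8,10}. Remove smallest leaf 8, emit neighbor 4.
Step 4: leaves = {4,10}. Remove smallest leaf 4, emit neighbor 11.
Step 5: leaves = {10,11}. Remove smallest leaf 10, emit neighbor 2.
Step 6: leaves = {2,11}. Remove smallest leaf 2, emit neighbor 3.
Step 7: leaves = {3,11}. Remove smallest leaf 3, emit neighbor 6.
Step 8: leaves = {6,11}. Remove smallest leaf 6, emit neighbor 5.
Step 9: leaves = {5,11}. Remove smallest leaf 5, emit neighbor 9.
Done: 2 vertices remain (9, 11). Sequence = [4 4 4 11 2 3 6 5 9]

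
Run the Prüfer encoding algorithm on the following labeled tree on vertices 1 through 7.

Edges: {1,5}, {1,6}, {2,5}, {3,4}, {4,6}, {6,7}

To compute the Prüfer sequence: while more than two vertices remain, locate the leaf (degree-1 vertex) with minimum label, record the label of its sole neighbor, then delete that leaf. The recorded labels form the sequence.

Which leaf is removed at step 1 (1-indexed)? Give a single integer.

Step 1: current leaves = {2,3,7}. Remove leaf 2 (neighbor: 5).

Answer: 2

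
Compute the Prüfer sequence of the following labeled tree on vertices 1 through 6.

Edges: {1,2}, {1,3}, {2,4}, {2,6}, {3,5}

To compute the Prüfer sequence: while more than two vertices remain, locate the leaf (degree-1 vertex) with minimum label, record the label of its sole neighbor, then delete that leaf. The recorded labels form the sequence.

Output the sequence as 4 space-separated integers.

Step 1: leaves = {4,5,6}. Remove smallest leaf 4, emit neighbor 2.
Step 2: leaves = {5,6}. Remove smallest leaf 5, emit neighbor 3.
Step 3: leaves = {3,6}. Remove smallest leaf 3, emit neighbor 1.
Step 4: leaves = {1,6}. Remove smallest leaf 1, emit neighbor 2.
Done: 2 vertices remain (2, 6). Sequence = [2 3 1 2]

Answer: 2 3 1 2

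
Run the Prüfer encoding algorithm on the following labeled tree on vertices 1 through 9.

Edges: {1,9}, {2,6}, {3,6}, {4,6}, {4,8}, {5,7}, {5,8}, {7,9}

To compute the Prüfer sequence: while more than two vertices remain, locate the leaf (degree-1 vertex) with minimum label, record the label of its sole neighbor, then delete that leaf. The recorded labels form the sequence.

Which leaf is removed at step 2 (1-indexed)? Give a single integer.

Answer: 2

Derivation:
Step 1: current leaves = {1,2,3}. Remove leaf 1 (neighbor: 9).
Step 2: current leaves = {2,3,9}. Remove leaf 2 (neighbor: 6).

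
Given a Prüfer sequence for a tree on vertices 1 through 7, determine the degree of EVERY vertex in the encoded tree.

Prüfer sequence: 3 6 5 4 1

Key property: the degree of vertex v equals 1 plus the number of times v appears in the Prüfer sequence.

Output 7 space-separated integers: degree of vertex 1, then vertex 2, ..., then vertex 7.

p_1 = 3: count[3] becomes 1
p_2 = 6: count[6] becomes 1
p_3 = 5: count[5] becomes 1
p_4 = 4: count[4] becomes 1
p_5 = 1: count[1] becomes 1
Degrees (1 + count): deg[1]=1+1=2, deg[2]=1+0=1, deg[3]=1+1=2, deg[4]=1+1=2, deg[5]=1+1=2, deg[6]=1+1=2, deg[7]=1+0=1

Answer: 2 1 2 2 2 2 1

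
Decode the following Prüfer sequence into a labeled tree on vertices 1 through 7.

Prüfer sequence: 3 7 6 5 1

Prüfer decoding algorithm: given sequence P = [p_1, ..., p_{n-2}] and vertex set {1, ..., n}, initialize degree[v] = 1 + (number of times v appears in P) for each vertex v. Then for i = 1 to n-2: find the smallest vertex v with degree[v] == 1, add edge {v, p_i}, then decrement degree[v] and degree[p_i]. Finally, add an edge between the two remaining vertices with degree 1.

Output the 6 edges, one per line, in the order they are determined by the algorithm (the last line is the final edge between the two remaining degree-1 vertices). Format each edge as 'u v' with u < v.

Initial degrees: {1:2, 2:1, 3:2, 4:1, 5:2, 6:2, 7:2}
Step 1: smallest deg-1 vertex = 2, p_1 = 3. Add edge {2,3}. Now deg[2]=0, deg[3]=1.
Step 2: smallest deg-1 vertex = 3, p_2 = 7. Add edge {3,7}. Now deg[3]=0, deg[7]=1.
Step 3: smallest deg-1 vertex = 4, p_3 = 6. Add edge {4,6}. Now deg[4]=0, deg[6]=1.
Step 4: smallest deg-1 vertex = 6, p_4 = 5. Add edge {5,6}. Now deg[6]=0, deg[5]=1.
Step 5: smallest deg-1 vertex = 5, p_5 = 1. Add edge {1,5}. Now deg[5]=0, deg[1]=1.
Final: two remaining deg-1 vertices are 1, 7. Add edge {1,7}.

Answer: 2 3
3 7
4 6
5 6
1 5
1 7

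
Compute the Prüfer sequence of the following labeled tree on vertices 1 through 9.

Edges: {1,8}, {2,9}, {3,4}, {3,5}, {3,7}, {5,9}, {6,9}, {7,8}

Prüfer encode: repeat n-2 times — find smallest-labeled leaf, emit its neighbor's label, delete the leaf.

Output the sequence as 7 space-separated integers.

Step 1: leaves = {1,2,4,6}. Remove smallest leaf 1, emit neighbor 8.
Step 2: leaves = {2,4,6,8}. Remove smallest leaf 2, emit neighbor 9.
Step 3: leaves = {4,6,8}. Remove smallest leaf 4, emit neighbor 3.
Step 4: leaves = {6,8}. Remove smallest leaf 6, emit neighbor 9.
Step 5: leaves = {8,9}. Remove smallest leaf 8, emit neighbor 7.
Step 6: leaves = {7,9}. Remove smallest leaf 7, emit neighbor 3.
Step 7: leaves = {3,9}. Remove smallest leaf 3, emit neighbor 5.
Done: 2 vertices remain (5, 9). Sequence = [8 9 3 9 7 3 5]

Answer: 8 9 3 9 7 3 5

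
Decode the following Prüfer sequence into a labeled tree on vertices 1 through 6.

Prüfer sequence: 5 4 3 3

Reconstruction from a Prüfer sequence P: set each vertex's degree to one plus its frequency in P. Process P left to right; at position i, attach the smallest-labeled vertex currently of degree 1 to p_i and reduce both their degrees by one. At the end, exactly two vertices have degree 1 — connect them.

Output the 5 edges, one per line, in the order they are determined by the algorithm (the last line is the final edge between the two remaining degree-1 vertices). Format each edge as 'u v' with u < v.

Initial degrees: {1:1, 2:1, 3:3, 4:2, 5:2, 6:1}
Step 1: smallest deg-1 vertex = 1, p_1 = 5. Add edge {1,5}. Now deg[1]=0, deg[5]=1.
Step 2: smallest deg-1 vertex = 2, p_2 = 4. Add edge {2,4}. Now deg[2]=0, deg[4]=1.
Step 3: smallest deg-1 vertex = 4, p_3 = 3. Add edge {3,4}. Now deg[4]=0, deg[3]=2.
Step 4: smallest deg-1 vertex = 5, p_4 = 3. Add edge {3,5}. Now deg[5]=0, deg[3]=1.
Final: two remaining deg-1 vertices are 3, 6. Add edge {3,6}.

Answer: 1 5
2 4
3 4
3 5
3 6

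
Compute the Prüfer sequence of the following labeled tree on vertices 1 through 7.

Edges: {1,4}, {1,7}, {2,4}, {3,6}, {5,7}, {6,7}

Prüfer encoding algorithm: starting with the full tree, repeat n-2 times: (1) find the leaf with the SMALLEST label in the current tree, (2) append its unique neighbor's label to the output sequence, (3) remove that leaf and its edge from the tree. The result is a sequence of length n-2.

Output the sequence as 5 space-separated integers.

Step 1: leaves = {2,3,5}. Remove smallest leaf 2, emit neighbor 4.
Step 2: leaves = {3,4,5}. Remove smallest leaf 3, emit neighbor 6.
Step 3: leaves = {4,5,6}. Remove smallest leaf 4, emit neighbor 1.
Step 4: leaves = {1,5,6}. Remove smallest leaf 1, emit neighbor 7.
Step 5: leaves = {5,6}. Remove smallest leaf 5, emit neighbor 7.
Done: 2 vertices remain (6, 7). Sequence = [4 6 1 7 7]

Answer: 4 6 1 7 7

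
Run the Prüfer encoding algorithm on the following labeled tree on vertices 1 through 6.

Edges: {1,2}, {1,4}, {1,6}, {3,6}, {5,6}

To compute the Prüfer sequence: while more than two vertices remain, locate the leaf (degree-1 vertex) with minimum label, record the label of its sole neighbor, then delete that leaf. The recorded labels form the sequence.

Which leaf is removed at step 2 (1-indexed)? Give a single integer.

Step 1: current leaves = {2,3,4,5}. Remove leaf 2 (neighbor: 1).
Step 2: current leaves = {3,4,5}. Remove leaf 3 (neighbor: 6).

Answer: 3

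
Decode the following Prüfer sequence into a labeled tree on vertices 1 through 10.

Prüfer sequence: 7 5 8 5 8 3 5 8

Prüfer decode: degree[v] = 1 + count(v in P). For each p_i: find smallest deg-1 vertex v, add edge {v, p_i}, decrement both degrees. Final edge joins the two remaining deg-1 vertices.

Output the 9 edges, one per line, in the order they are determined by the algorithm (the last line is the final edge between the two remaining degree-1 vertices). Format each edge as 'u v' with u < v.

Answer: 1 7
2 5
4 8
5 6
7 8
3 9
3 5
5 8
8 10

Derivation:
Initial degrees: {1:1, 2:1, 3:2, 4:1, 5:4, 6:1, 7:2, 8:4, 9:1, 10:1}
Step 1: smallest deg-1 vertex = 1, p_1 = 7. Add edge {1,7}. Now deg[1]=0, deg[7]=1.
Step 2: smallest deg-1 vertex = 2, p_2 = 5. Add edge {2,5}. Now deg[2]=0, deg[5]=3.
Step 3: smallest deg-1 vertex = 4, p_3 = 8. Add edge {4,8}. Now deg[4]=0, deg[8]=3.
Step 4: smallest deg-1 vertex = 6, p_4 = 5. Add edge {5,6}. Now deg[6]=0, deg[5]=2.
Step 5: smallest deg-1 vertex = 7, p_5 = 8. Add edge {7,8}. Now deg[7]=0, deg[8]=2.
Step 6: smallest deg-1 vertex = 9, p_6 = 3. Add edge {3,9}. Now deg[9]=0, deg[3]=1.
Step 7: smallest deg-1 vertex = 3, p_7 = 5. Add edge {3,5}. Now deg[3]=0, deg[5]=1.
Step 8: smallest deg-1 vertex = 5, p_8 = 8. Add edge {5,8}. Now deg[5]=0, deg[8]=1.
Final: two remaining deg-1 vertices are 8, 10. Add edge {8,10}.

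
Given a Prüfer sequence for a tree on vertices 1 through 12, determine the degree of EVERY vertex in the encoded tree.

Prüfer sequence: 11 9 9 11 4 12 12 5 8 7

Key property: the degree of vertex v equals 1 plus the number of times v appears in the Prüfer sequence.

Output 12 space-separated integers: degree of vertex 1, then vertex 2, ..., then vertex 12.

Answer: 1 1 1 2 2 1 2 2 3 1 3 3

Derivation:
p_1 = 11: count[11] becomes 1
p_2 = 9: count[9] becomes 1
p_3 = 9: count[9] becomes 2
p_4 = 11: count[11] becomes 2
p_5 = 4: count[4] becomes 1
p_6 = 12: count[12] becomes 1
p_7 = 12: count[12] becomes 2
p_8 = 5: count[5] becomes 1
p_9 = 8: count[8] becomes 1
p_10 = 7: count[7] becomes 1
Degrees (1 + count): deg[1]=1+0=1, deg[2]=1+0=1, deg[3]=1+0=1, deg[4]=1+1=2, deg[5]=1+1=2, deg[6]=1+0=1, deg[7]=1+1=2, deg[8]=1+1=2, deg[9]=1+2=3, deg[10]=1+0=1, deg[11]=1+2=3, deg[12]=1+2=3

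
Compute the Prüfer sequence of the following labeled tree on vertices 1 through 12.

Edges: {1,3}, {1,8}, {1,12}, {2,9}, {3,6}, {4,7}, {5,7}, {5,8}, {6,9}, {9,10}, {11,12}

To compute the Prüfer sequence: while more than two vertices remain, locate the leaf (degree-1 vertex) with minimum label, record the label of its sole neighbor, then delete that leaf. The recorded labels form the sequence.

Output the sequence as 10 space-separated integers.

Step 1: leaves = {2,4,10,11}. Remove smallest leaf 2, emit neighbor 9.
Step 2: leaves = {4,10,11}. Remove smallest leaf 4, emit neighbor 7.
Step 3: leaves = {7,10,11}. Remove smallest leaf 7, emit neighbor 5.
Step 4: leaves = {5,10,11}. Remove smallest leaf 5, emit neighbor 8.
Step 5: leaves = {8,10,11}. Remove smallest leaf 8, emit neighbor 1.
Step 6: leaves = {10,11}. Remove smallest leaf 10, emit neighbor 9.
Step 7: leaves = {9,11}. Remove smallest leaf 9, emit neighbor 6.
Step 8: leaves = {6,11}. Remove smallest leaf 6, emit neighbor 3.
Step 9: leaves = {3,11}. Remove smallest leaf 3, emit neighbor 1.
Step 10: leaves = {1,11}. Remove smallest leaf 1, emit neighbor 12.
Done: 2 vertices remain (11, 12). Sequence = [9 7 5 8 1 9 6 3 1 12]

Answer: 9 7 5 8 1 9 6 3 1 12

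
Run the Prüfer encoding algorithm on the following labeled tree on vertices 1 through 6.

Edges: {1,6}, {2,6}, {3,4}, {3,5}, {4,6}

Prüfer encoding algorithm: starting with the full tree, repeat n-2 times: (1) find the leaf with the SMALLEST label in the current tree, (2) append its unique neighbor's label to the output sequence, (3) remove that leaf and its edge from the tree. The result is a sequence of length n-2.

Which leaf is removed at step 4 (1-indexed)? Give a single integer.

Step 1: current leaves = {1,2,5}. Remove leaf 1 (neighbor: 6).
Step 2: current leaves = {2,5}. Remove leaf 2 (neighbor: 6).
Step 3: current leaves = {5,6}. Remove leaf 5 (neighbor: 3).
Step 4: current leaves = {3,6}. Remove leaf 3 (neighbor: 4).

Answer: 3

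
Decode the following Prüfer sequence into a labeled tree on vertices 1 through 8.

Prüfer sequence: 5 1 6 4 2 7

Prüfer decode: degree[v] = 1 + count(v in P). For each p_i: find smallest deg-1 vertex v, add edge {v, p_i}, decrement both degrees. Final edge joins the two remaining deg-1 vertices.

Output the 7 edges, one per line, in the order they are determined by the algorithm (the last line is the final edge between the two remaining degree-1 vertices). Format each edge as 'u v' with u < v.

Answer: 3 5
1 5
1 6
4 6
2 4
2 7
7 8

Derivation:
Initial degrees: {1:2, 2:2, 3:1, 4:2, 5:2, 6:2, 7:2, 8:1}
Step 1: smallest deg-1 vertex = 3, p_1 = 5. Add edge {3,5}. Now deg[3]=0, deg[5]=1.
Step 2: smallest deg-1 vertex = 5, p_2 = 1. Add edge {1,5}. Now deg[5]=0, deg[1]=1.
Step 3: smallest deg-1 vertex = 1, p_3 = 6. Add edge {1,6}. Now deg[1]=0, deg[6]=1.
Step 4: smallest deg-1 vertex = 6, p_4 = 4. Add edge {4,6}. Now deg[6]=0, deg[4]=1.
Step 5: smallest deg-1 vertex = 4, p_5 = 2. Add edge {2,4}. Now deg[4]=0, deg[2]=1.
Step 6: smallest deg-1 vertex = 2, p_6 = 7. Add edge {2,7}. Now deg[2]=0, deg[7]=1.
Final: two remaining deg-1 vertices are 7, 8. Add edge {7,8}.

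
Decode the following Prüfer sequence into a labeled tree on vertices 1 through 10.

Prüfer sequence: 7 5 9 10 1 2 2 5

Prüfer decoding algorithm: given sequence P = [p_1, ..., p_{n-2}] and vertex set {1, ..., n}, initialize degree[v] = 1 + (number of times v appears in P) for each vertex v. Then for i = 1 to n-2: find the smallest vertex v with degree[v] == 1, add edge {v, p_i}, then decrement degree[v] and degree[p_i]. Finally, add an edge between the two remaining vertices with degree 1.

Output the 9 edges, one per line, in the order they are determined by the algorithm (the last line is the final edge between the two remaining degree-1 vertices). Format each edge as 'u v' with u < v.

Answer: 3 7
4 5
6 9
7 10
1 8
1 2
2 9
2 5
5 10

Derivation:
Initial degrees: {1:2, 2:3, 3:1, 4:1, 5:3, 6:1, 7:2, 8:1, 9:2, 10:2}
Step 1: smallest deg-1 vertex = 3, p_1 = 7. Add edge {3,7}. Now deg[3]=0, deg[7]=1.
Step 2: smallest deg-1 vertex = 4, p_2 = 5. Add edge {4,5}. Now deg[4]=0, deg[5]=2.
Step 3: smallest deg-1 vertex = 6, p_3 = 9. Add edge {6,9}. Now deg[6]=0, deg[9]=1.
Step 4: smallest deg-1 vertex = 7, p_4 = 10. Add edge {7,10}. Now deg[7]=0, deg[10]=1.
Step 5: smallest deg-1 vertex = 8, p_5 = 1. Add edge {1,8}. Now deg[8]=0, deg[1]=1.
Step 6: smallest deg-1 vertex = 1, p_6 = 2. Add edge {1,2}. Now deg[1]=0, deg[2]=2.
Step 7: smallest deg-1 vertex = 9, p_7 = 2. Add edge {2,9}. Now deg[9]=0, deg[2]=1.
Step 8: smallest deg-1 vertex = 2, p_8 = 5. Add edge {2,5}. Now deg[2]=0, deg[5]=1.
Final: two remaining deg-1 vertices are 5, 10. Add edge {5,10}.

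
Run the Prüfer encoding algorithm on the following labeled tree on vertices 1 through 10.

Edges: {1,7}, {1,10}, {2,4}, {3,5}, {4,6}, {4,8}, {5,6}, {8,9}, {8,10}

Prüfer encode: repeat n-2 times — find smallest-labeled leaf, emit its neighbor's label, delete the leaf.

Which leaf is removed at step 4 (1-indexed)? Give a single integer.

Step 1: current leaves = {2,3,7,9}. Remove leaf 2 (neighbor: 4).
Step 2: current leaves = {3,7,9}. Remove leaf 3 (neighbor: 5).
Step 3: current leaves = {5,7,9}. Remove leaf 5 (neighbor: 6).
Step 4: current leaves = {6,7,9}. Remove leaf 6 (neighbor: 4).

Answer: 6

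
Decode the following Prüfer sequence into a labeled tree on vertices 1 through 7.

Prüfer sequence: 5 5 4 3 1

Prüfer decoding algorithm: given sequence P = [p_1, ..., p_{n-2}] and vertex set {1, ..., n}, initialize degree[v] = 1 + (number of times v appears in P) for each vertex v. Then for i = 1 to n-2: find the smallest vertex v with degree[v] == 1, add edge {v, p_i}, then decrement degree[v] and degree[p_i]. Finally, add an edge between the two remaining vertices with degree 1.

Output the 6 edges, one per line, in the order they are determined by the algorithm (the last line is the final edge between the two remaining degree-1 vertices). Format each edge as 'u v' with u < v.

Initial degrees: {1:2, 2:1, 3:2, 4:2, 5:3, 6:1, 7:1}
Step 1: smallest deg-1 vertex = 2, p_1 = 5. Add edge {2,5}. Now deg[2]=0, deg[5]=2.
Step 2: smallest deg-1 vertex = 6, p_2 = 5. Add edge {5,6}. Now deg[6]=0, deg[5]=1.
Step 3: smallest deg-1 vertex = 5, p_3 = 4. Add edge {4,5}. Now deg[5]=0, deg[4]=1.
Step 4: smallest deg-1 vertex = 4, p_4 = 3. Add edge {3,4}. Now deg[4]=0, deg[3]=1.
Step 5: smallest deg-1 vertex = 3, p_5 = 1. Add edge {1,3}. Now deg[3]=0, deg[1]=1.
Final: two remaining deg-1 vertices are 1, 7. Add edge {1,7}.

Answer: 2 5
5 6
4 5
3 4
1 3
1 7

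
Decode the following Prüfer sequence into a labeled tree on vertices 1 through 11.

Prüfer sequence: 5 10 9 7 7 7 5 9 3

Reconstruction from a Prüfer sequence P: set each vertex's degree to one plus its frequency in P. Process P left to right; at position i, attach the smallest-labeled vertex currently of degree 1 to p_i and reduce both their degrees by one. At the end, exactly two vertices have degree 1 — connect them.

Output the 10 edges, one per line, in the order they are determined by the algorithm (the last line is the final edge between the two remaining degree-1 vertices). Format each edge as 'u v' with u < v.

Answer: 1 5
2 10
4 9
6 7
7 8
7 10
5 7
5 9
3 9
3 11

Derivation:
Initial degrees: {1:1, 2:1, 3:2, 4:1, 5:3, 6:1, 7:4, 8:1, 9:3, 10:2, 11:1}
Step 1: smallest deg-1 vertex = 1, p_1 = 5. Add edge {1,5}. Now deg[1]=0, deg[5]=2.
Step 2: smallest deg-1 vertex = 2, p_2 = 10. Add edge {2,10}. Now deg[2]=0, deg[10]=1.
Step 3: smallest deg-1 vertex = 4, p_3 = 9. Add edge {4,9}. Now deg[4]=0, deg[9]=2.
Step 4: smallest deg-1 vertex = 6, p_4 = 7. Add edge {6,7}. Now deg[6]=0, deg[7]=3.
Step 5: smallest deg-1 vertex = 8, p_5 = 7. Add edge {7,8}. Now deg[8]=0, deg[7]=2.
Step 6: smallest deg-1 vertex = 10, p_6 = 7. Add edge {7,10}. Now deg[10]=0, deg[7]=1.
Step 7: smallest deg-1 vertex = 7, p_7 = 5. Add edge {5,7}. Now deg[7]=0, deg[5]=1.
Step 8: smallest deg-1 vertex = 5, p_8 = 9. Add edge {5,9}. Now deg[5]=0, deg[9]=1.
Step 9: smallest deg-1 vertex = 9, p_9 = 3. Add edge {3,9}. Now deg[9]=0, deg[3]=1.
Final: two remaining deg-1 vertices are 3, 11. Add edge {3,11}.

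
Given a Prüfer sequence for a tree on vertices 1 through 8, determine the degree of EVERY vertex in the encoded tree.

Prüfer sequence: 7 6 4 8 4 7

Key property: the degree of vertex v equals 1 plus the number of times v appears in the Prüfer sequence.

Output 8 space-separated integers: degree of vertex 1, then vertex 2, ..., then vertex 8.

Answer: 1 1 1 3 1 2 3 2

Derivation:
p_1 = 7: count[7] becomes 1
p_2 = 6: count[6] becomes 1
p_3 = 4: count[4] becomes 1
p_4 = 8: count[8] becomes 1
p_5 = 4: count[4] becomes 2
p_6 = 7: count[7] becomes 2
Degrees (1 + count): deg[1]=1+0=1, deg[2]=1+0=1, deg[3]=1+0=1, deg[4]=1+2=3, deg[5]=1+0=1, deg[6]=1+1=2, deg[7]=1+2=3, deg[8]=1+1=2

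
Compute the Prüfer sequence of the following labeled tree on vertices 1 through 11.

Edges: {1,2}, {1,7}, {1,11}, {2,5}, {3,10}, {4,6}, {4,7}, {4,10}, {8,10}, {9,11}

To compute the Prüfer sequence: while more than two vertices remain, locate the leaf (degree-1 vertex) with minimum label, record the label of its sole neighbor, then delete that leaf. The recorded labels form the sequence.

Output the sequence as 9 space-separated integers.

Step 1: leaves = {3,5,6,8,9}. Remove smallest leaf 3, emit neighbor 10.
Step 2: leaves = {5,6,8,9}. Remove smallest leaf 5, emit neighbor 2.
Step 3: leaves = {2,6,8,9}. Remove smallest leaf 2, emit neighbor 1.
Step 4: leaves = {6,8,9}. Remove smallest leaf 6, emit neighbor 4.
Step 5: leaves = {8,9}. Remove smallest leaf 8, emit neighbor 10.
Step 6: leaves = {9,10}. Remove smallest leaf 9, emit neighbor 11.
Step 7: leaves = {10,11}. Remove smallest leaf 10, emit neighbor 4.
Step 8: leaves = {4,11}. Remove smallest leaf 4, emit neighbor 7.
Step 9: leaves = {7,11}. Remove smallest leaf 7, emit neighbor 1.
Done: 2 vertices remain (1, 11). Sequence = [10 2 1 4 10 11 4 7 1]

Answer: 10 2 1 4 10 11 4 7 1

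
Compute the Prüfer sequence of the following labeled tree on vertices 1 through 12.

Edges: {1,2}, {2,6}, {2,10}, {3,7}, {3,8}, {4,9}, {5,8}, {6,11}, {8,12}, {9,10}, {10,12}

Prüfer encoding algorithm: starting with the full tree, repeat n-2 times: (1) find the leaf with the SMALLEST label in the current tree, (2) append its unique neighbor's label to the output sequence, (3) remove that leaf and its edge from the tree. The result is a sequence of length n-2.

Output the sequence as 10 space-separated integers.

Answer: 2 9 8 3 8 12 10 6 2 10

Derivation:
Step 1: leaves = {1,4,5,7,11}. Remove smallest leaf 1, emit neighbor 2.
Step 2: leaves = {4,5,7,11}. Remove smallest leaf 4, emit neighbor 9.
Step 3: leaves = {5,7,9,11}. Remove smallest leaf 5, emit neighbor 8.
Step 4: leaves = {7,9,11}. Remove smallest leaf 7, emit neighbor 3.
Step 5: leaves = {3,9,11}. Remove smallest leaf 3, emit neighbor 8.
Step 6: leaves = {8,9,11}. Remove smallest leaf 8, emit neighbor 12.
Step 7: leaves = {9,11,12}. Remove smallest leaf 9, emit neighbor 10.
Step 8: leaves = {11,12}. Remove smallest leaf 11, emit neighbor 6.
Step 9: leaves = {6,12}. Remove smallest leaf 6, emit neighbor 2.
Step 10: leaves = {2,12}. Remove smallest leaf 2, emit neighbor 10.
Done: 2 vertices remain (10, 12). Sequence = [2 9 8 3 8 12 10 6 2 10]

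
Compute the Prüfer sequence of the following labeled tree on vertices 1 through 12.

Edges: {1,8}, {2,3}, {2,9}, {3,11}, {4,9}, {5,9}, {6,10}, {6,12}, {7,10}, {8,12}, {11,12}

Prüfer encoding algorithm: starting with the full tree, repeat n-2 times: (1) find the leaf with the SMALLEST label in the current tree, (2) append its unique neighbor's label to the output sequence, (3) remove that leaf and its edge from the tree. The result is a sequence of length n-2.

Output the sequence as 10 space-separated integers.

Answer: 8 9 9 10 12 2 3 11 6 12

Derivation:
Step 1: leaves = {1,4,5,7}. Remove smallest leaf 1, emit neighbor 8.
Step 2: leaves = {4,5,7,8}. Remove smallest leaf 4, emit neighbor 9.
Step 3: leaves = {5,7,8}. Remove smallest leaf 5, emit neighbor 9.
Step 4: leaves = {7,8,9}. Remove smallest leaf 7, emit neighbor 10.
Step 5: leaves = {8,9,10}. Remove smallest leaf 8, emit neighbor 12.
Step 6: leaves = {9,10}. Remove smallest leaf 9, emit neighbor 2.
Step 7: leaves = {2,10}. Remove smallest leaf 2, emit neighbor 3.
Step 8: leaves = {3,10}. Remove smallest leaf 3, emit neighbor 11.
Step 9: leaves = {10,11}. Remove smallest leaf 10, emit neighbor 6.
Step 10: leaves = {6,11}. Remove smallest leaf 6, emit neighbor 12.
Done: 2 vertices remain (11, 12). Sequence = [8 9 9 10 12 2 3 11 6 12]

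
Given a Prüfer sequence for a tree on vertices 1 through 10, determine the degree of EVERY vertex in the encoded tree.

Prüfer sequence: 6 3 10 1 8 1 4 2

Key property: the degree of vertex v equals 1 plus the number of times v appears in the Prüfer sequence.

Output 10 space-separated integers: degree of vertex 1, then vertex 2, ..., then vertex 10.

Answer: 3 2 2 2 1 2 1 2 1 2

Derivation:
p_1 = 6: count[6] becomes 1
p_2 = 3: count[3] becomes 1
p_3 = 10: count[10] becomes 1
p_4 = 1: count[1] becomes 1
p_5 = 8: count[8] becomes 1
p_6 = 1: count[1] becomes 2
p_7 = 4: count[4] becomes 1
p_8 = 2: count[2] becomes 1
Degrees (1 + count): deg[1]=1+2=3, deg[2]=1+1=2, deg[3]=1+1=2, deg[4]=1+1=2, deg[5]=1+0=1, deg[6]=1+1=2, deg[7]=1+0=1, deg[8]=1+1=2, deg[9]=1+0=1, deg[10]=1+1=2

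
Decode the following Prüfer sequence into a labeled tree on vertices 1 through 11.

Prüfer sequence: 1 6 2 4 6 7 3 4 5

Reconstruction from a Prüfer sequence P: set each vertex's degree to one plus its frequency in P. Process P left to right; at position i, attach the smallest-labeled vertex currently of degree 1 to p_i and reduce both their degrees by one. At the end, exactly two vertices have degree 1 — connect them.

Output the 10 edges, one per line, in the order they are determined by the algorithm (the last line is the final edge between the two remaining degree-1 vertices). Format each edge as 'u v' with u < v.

Answer: 1 8
1 6
2 9
2 4
6 10
6 7
3 7
3 4
4 5
5 11

Derivation:
Initial degrees: {1:2, 2:2, 3:2, 4:3, 5:2, 6:3, 7:2, 8:1, 9:1, 10:1, 11:1}
Step 1: smallest deg-1 vertex = 8, p_1 = 1. Add edge {1,8}. Now deg[8]=0, deg[1]=1.
Step 2: smallest deg-1 vertex = 1, p_2 = 6. Add edge {1,6}. Now deg[1]=0, deg[6]=2.
Step 3: smallest deg-1 vertex = 9, p_3 = 2. Add edge {2,9}. Now deg[9]=0, deg[2]=1.
Step 4: smallest deg-1 vertex = 2, p_4 = 4. Add edge {2,4}. Now deg[2]=0, deg[4]=2.
Step 5: smallest deg-1 vertex = 10, p_5 = 6. Add edge {6,10}. Now deg[10]=0, deg[6]=1.
Step 6: smallest deg-1 vertex = 6, p_6 = 7. Add edge {6,7}. Now deg[6]=0, deg[7]=1.
Step 7: smallest deg-1 vertex = 7, p_7 = 3. Add edge {3,7}. Now deg[7]=0, deg[3]=1.
Step 8: smallest deg-1 vertex = 3, p_8 = 4. Add edge {3,4}. Now deg[3]=0, deg[4]=1.
Step 9: smallest deg-1 vertex = 4, p_9 = 5. Add edge {4,5}. Now deg[4]=0, deg[5]=1.
Final: two remaining deg-1 vertices are 5, 11. Add edge {5,11}.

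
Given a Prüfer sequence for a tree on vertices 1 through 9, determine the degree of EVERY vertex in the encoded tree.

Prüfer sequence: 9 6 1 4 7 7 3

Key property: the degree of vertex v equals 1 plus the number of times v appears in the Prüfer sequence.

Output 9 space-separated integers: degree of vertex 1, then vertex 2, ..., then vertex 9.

p_1 = 9: count[9] becomes 1
p_2 = 6: count[6] becomes 1
p_3 = 1: count[1] becomes 1
p_4 = 4: count[4] becomes 1
p_5 = 7: count[7] becomes 1
p_6 = 7: count[7] becomes 2
p_7 = 3: count[3] becomes 1
Degrees (1 + count): deg[1]=1+1=2, deg[2]=1+0=1, deg[3]=1+1=2, deg[4]=1+1=2, deg[5]=1+0=1, deg[6]=1+1=2, deg[7]=1+2=3, deg[8]=1+0=1, deg[9]=1+1=2

Answer: 2 1 2 2 1 2 3 1 2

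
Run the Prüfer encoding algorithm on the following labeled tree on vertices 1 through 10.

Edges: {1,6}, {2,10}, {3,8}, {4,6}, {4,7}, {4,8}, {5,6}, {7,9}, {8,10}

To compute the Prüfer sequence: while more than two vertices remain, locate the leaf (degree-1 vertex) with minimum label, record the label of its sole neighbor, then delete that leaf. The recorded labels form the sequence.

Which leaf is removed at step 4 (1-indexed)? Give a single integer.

Answer: 5

Derivation:
Step 1: current leaves = {1,2,3,5,9}. Remove leaf 1 (neighbor: 6).
Step 2: current leaves = {2,3,5,9}. Remove leaf 2 (neighbor: 10).
Step 3: current leaves = {3,5,9,10}. Remove leaf 3 (neighbor: 8).
Step 4: current leaves = {5,9,10}. Remove leaf 5 (neighbor: 6).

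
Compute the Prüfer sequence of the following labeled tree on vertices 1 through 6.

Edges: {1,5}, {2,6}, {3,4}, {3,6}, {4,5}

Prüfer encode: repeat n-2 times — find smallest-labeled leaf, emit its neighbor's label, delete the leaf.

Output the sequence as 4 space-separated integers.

Step 1: leaves = {1,2}. Remove smallest leaf 1, emit neighbor 5.
Step 2: leaves = {2,5}. Remove smallest leaf 2, emit neighbor 6.
Step 3: leaves = {5,6}. Remove smallest leaf 5, emit neighbor 4.
Step 4: leaves = {4,6}. Remove smallest leaf 4, emit neighbor 3.
Done: 2 vertices remain (3, 6). Sequence = [5 6 4 3]

Answer: 5 6 4 3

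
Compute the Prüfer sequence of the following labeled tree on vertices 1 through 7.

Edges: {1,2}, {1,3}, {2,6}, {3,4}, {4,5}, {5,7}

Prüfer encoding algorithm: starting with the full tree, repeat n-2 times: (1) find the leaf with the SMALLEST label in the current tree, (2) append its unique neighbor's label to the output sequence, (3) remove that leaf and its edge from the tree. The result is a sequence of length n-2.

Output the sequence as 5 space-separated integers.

Answer: 2 1 3 4 5

Derivation:
Step 1: leaves = {6,7}. Remove smallest leaf 6, emit neighbor 2.
Step 2: leaves = {2,7}. Remove smallest leaf 2, emit neighbor 1.
Step 3: leaves = {1,7}. Remove smallest leaf 1, emit neighbor 3.
Step 4: leaves = {3,7}. Remove smallest leaf 3, emit neighbor 4.
Step 5: leaves = {4,7}. Remove smallest leaf 4, emit neighbor 5.
Done: 2 vertices remain (5, 7). Sequence = [2 1 3 4 5]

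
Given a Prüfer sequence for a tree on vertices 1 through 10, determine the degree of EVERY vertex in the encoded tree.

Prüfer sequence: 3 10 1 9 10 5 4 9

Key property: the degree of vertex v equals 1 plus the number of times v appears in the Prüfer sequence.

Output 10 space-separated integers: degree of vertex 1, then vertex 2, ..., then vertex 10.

p_1 = 3: count[3] becomes 1
p_2 = 10: count[10] becomes 1
p_3 = 1: count[1] becomes 1
p_4 = 9: count[9] becomes 1
p_5 = 10: count[10] becomes 2
p_6 = 5: count[5] becomes 1
p_7 = 4: count[4] becomes 1
p_8 = 9: count[9] becomes 2
Degrees (1 + count): deg[1]=1+1=2, deg[2]=1+0=1, deg[3]=1+1=2, deg[4]=1+1=2, deg[5]=1+1=2, deg[6]=1+0=1, deg[7]=1+0=1, deg[8]=1+0=1, deg[9]=1+2=3, deg[10]=1+2=3

Answer: 2 1 2 2 2 1 1 1 3 3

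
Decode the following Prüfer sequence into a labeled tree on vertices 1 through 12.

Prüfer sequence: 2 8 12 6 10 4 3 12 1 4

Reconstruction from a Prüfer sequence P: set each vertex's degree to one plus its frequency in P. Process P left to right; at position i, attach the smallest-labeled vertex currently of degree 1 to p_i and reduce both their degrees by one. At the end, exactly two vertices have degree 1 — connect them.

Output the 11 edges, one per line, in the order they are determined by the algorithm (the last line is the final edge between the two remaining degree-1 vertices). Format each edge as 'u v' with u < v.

Answer: 2 5
2 8
7 12
6 8
6 10
4 9
3 10
3 12
1 11
1 4
4 12

Derivation:
Initial degrees: {1:2, 2:2, 3:2, 4:3, 5:1, 6:2, 7:1, 8:2, 9:1, 10:2, 11:1, 12:3}
Step 1: smallest deg-1 vertex = 5, p_1 = 2. Add edge {2,5}. Now deg[5]=0, deg[2]=1.
Step 2: smallest deg-1 vertex = 2, p_2 = 8. Add edge {2,8}. Now deg[2]=0, deg[8]=1.
Step 3: smallest deg-1 vertex = 7, p_3 = 12. Add edge {7,12}. Now deg[7]=0, deg[12]=2.
Step 4: smallest deg-1 vertex = 8, p_4 = 6. Add edge {6,8}. Now deg[8]=0, deg[6]=1.
Step 5: smallest deg-1 vertex = 6, p_5 = 10. Add edge {6,10}. Now deg[6]=0, deg[10]=1.
Step 6: smallest deg-1 vertex = 9, p_6 = 4. Add edge {4,9}. Now deg[9]=0, deg[4]=2.
Step 7: smallest deg-1 vertex = 10, p_7 = 3. Add edge {3,10}. Now deg[10]=0, deg[3]=1.
Step 8: smallest deg-1 vertex = 3, p_8 = 12. Add edge {3,12}. Now deg[3]=0, deg[12]=1.
Step 9: smallest deg-1 vertex = 11, p_9 = 1. Add edge {1,11}. Now deg[11]=0, deg[1]=1.
Step 10: smallest deg-1 vertex = 1, p_10 = 4. Add edge {1,4}. Now deg[1]=0, deg[4]=1.
Final: two remaining deg-1 vertices are 4, 12. Add edge {4,12}.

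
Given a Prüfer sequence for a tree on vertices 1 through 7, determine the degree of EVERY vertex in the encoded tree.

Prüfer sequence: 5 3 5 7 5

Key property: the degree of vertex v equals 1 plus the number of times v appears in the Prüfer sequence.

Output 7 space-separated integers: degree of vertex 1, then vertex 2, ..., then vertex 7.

Answer: 1 1 2 1 4 1 2

Derivation:
p_1 = 5: count[5] becomes 1
p_2 = 3: count[3] becomes 1
p_3 = 5: count[5] becomes 2
p_4 = 7: count[7] becomes 1
p_5 = 5: count[5] becomes 3
Degrees (1 + count): deg[1]=1+0=1, deg[2]=1+0=1, deg[3]=1+1=2, deg[4]=1+0=1, deg[5]=1+3=4, deg[6]=1+0=1, deg[7]=1+1=2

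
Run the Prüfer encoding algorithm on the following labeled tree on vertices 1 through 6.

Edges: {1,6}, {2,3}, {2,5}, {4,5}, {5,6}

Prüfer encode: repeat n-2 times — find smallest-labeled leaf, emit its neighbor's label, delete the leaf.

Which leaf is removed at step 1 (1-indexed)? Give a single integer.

Step 1: current leaves = {1,3,4}. Remove leaf 1 (neighbor: 6).

Answer: 1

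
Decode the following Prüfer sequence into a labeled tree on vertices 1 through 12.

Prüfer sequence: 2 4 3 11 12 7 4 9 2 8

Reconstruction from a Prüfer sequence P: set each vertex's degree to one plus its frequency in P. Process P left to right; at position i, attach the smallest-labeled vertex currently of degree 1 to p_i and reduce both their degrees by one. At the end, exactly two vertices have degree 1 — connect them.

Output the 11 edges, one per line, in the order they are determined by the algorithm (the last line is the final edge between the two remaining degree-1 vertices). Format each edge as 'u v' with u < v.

Answer: 1 2
4 5
3 6
3 11
10 12
7 11
4 7
4 9
2 9
2 8
8 12

Derivation:
Initial degrees: {1:1, 2:3, 3:2, 4:3, 5:1, 6:1, 7:2, 8:2, 9:2, 10:1, 11:2, 12:2}
Step 1: smallest deg-1 vertex = 1, p_1 = 2. Add edge {1,2}. Now deg[1]=0, deg[2]=2.
Step 2: smallest deg-1 vertex = 5, p_2 = 4. Add edge {4,5}. Now deg[5]=0, deg[4]=2.
Step 3: smallest deg-1 vertex = 6, p_3 = 3. Add edge {3,6}. Now deg[6]=0, deg[3]=1.
Step 4: smallest deg-1 vertex = 3, p_4 = 11. Add edge {3,11}. Now deg[3]=0, deg[11]=1.
Step 5: smallest deg-1 vertex = 10, p_5 = 12. Add edge {10,12}. Now deg[10]=0, deg[12]=1.
Step 6: smallest deg-1 vertex = 11, p_6 = 7. Add edge {7,11}. Now deg[11]=0, deg[7]=1.
Step 7: smallest deg-1 vertex = 7, p_7 = 4. Add edge {4,7}. Now deg[7]=0, deg[4]=1.
Step 8: smallest deg-1 vertex = 4, p_8 = 9. Add edge {4,9}. Now deg[4]=0, deg[9]=1.
Step 9: smallest deg-1 vertex = 9, p_9 = 2. Add edge {2,9}. Now deg[9]=0, deg[2]=1.
Step 10: smallest deg-1 vertex = 2, p_10 = 8. Add edge {2,8}. Now deg[2]=0, deg[8]=1.
Final: two remaining deg-1 vertices are 8, 12. Add edge {8,12}.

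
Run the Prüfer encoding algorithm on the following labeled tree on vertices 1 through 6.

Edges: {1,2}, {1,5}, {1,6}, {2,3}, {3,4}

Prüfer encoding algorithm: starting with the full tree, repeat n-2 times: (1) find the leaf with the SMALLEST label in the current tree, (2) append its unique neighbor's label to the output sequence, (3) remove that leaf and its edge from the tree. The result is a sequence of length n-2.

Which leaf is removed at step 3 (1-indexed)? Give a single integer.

Answer: 2

Derivation:
Step 1: current leaves = {4,5,6}. Remove leaf 4 (neighbor: 3).
Step 2: current leaves = {3,5,6}. Remove leaf 3 (neighbor: 2).
Step 3: current leaves = {2,5,6}. Remove leaf 2 (neighbor: 1).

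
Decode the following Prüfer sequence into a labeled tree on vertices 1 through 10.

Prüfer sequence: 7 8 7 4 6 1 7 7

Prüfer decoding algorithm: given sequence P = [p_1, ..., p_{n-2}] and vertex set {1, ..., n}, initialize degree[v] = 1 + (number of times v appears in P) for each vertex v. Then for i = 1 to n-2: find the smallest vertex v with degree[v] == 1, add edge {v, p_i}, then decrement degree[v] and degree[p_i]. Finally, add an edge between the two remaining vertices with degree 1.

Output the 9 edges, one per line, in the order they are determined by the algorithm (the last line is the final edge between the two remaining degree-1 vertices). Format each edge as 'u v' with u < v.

Initial degrees: {1:2, 2:1, 3:1, 4:2, 5:1, 6:2, 7:5, 8:2, 9:1, 10:1}
Step 1: smallest deg-1 vertex = 2, p_1 = 7. Add edge {2,7}. Now deg[2]=0, deg[7]=4.
Step 2: smallest deg-1 vertex = 3, p_2 = 8. Add edge {3,8}. Now deg[3]=0, deg[8]=1.
Step 3: smallest deg-1 vertex = 5, p_3 = 7. Add edge {5,7}. Now deg[5]=0, deg[7]=3.
Step 4: smallest deg-1 vertex = 8, p_4 = 4. Add edge {4,8}. Now deg[8]=0, deg[4]=1.
Step 5: smallest deg-1 vertex = 4, p_5 = 6. Add edge {4,6}. Now deg[4]=0, deg[6]=1.
Step 6: smallest deg-1 vertex = 6, p_6 = 1. Add edge {1,6}. Now deg[6]=0, deg[1]=1.
Step 7: smallest deg-1 vertex = 1, p_7 = 7. Add edge {1,7}. Now deg[1]=0, deg[7]=2.
Step 8: smallest deg-1 vertex = 9, p_8 = 7. Add edge {7,9}. Now deg[9]=0, deg[7]=1.
Final: two remaining deg-1 vertices are 7, 10. Add edge {7,10}.

Answer: 2 7
3 8
5 7
4 8
4 6
1 6
1 7
7 9
7 10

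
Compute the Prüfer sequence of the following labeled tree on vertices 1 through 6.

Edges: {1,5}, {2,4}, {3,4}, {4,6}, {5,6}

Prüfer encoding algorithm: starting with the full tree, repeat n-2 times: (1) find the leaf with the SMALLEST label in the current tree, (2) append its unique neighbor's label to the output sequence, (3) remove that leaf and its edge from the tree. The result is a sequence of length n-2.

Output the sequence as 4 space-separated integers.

Answer: 5 4 4 6

Derivation:
Step 1: leaves = {1,2,3}. Remove smallest leaf 1, emit neighbor 5.
Step 2: leaves = {2,3,5}. Remove smallest leaf 2, emit neighbor 4.
Step 3: leaves = {3,5}. Remove smallest leaf 3, emit neighbor 4.
Step 4: leaves = {4,5}. Remove smallest leaf 4, emit neighbor 6.
Done: 2 vertices remain (5, 6). Sequence = [5 4 4 6]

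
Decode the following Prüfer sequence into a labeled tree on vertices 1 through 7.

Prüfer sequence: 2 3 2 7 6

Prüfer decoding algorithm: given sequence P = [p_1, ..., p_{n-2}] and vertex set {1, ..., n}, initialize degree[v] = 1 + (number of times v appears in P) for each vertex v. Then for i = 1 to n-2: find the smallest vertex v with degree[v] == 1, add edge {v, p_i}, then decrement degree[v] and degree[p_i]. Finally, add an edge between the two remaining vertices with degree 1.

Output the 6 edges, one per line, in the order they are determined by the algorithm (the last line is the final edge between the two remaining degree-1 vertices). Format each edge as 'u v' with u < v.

Initial degrees: {1:1, 2:3, 3:2, 4:1, 5:1, 6:2, 7:2}
Step 1: smallest deg-1 vertex = 1, p_1 = 2. Add edge {1,2}. Now deg[1]=0, deg[2]=2.
Step 2: smallest deg-1 vertex = 4, p_2 = 3. Add edge {3,4}. Now deg[4]=0, deg[3]=1.
Step 3: smallest deg-1 vertex = 3, p_3 = 2. Add edge {2,3}. Now deg[3]=0, deg[2]=1.
Step 4: smallest deg-1 vertex = 2, p_4 = 7. Add edge {2,7}. Now deg[2]=0, deg[7]=1.
Step 5: smallest deg-1 vertex = 5, p_5 = 6. Add edge {5,6}. Now deg[5]=0, deg[6]=1.
Final: two remaining deg-1 vertices are 6, 7. Add edge {6,7}.

Answer: 1 2
3 4
2 3
2 7
5 6
6 7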